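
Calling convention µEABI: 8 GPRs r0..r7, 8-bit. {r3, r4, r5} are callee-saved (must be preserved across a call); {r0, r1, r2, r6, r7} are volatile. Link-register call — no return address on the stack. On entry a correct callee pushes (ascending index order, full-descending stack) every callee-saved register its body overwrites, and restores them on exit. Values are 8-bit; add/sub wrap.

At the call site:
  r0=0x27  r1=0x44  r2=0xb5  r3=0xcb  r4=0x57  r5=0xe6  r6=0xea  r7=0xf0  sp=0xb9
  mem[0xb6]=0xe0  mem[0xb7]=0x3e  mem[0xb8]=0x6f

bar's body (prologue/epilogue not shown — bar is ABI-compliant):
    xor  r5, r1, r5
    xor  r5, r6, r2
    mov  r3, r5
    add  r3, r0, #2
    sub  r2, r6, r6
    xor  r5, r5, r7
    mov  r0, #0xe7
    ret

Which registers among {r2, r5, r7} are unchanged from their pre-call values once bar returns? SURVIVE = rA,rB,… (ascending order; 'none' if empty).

prologue: push r3 -> mem[0xb8]=0xcb, sp=0xb8
prologue: push r5 -> mem[0xb7]=0xe6, sp=0xb7
body[0] xor  r5, r1, r5 -> r5=0xa2
body[1] xor  r5, r6, r2 -> r5=0x5f
body[2] mov  r3, r5 -> r3=0x5f
body[3] add  r3, r0, #2 -> r3=0x29
body[4] sub  r2, r6, r6 -> r2=0x00
body[5] xor  r5, r5, r7 -> r5=0xaf
body[6] mov  r0, #0xe7 -> r0=0xe7
epilogue: pop r5=0xe6, sp=0xb8
epilogue: pop r3=0xcb, sp=0xb9
r2: caller-saved, written=True
r5: callee-saved, written=True
r7: caller-saved, written=False

SURVIVE = r5,r7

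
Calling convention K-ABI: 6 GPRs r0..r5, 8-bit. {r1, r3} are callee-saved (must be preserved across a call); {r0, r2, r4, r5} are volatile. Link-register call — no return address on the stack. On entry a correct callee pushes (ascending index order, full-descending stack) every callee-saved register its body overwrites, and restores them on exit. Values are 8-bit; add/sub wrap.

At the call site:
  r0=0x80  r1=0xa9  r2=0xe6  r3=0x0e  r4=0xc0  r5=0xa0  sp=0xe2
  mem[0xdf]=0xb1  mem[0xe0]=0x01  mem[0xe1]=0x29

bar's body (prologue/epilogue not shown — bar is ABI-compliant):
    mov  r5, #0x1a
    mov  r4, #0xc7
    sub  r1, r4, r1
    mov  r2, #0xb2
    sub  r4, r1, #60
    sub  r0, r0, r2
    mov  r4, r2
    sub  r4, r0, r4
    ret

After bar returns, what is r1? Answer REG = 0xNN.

REG = 0xa9

prologue: push r1 → mem[0xe1]=0xa9, sp=0xe1
body[0] mov  r5, #0x1a → r5=0x1a
body[1] mov  r4, #0xc7 → r4=0xc7
body[2] sub  r1, r4, r1 → r1=0x1e
body[3] mov  r2, #0xb2 → r2=0xb2
body[4] sub  r4, r1, #60 → r4=0xe2
body[5] sub  r0, r0, r2 → r0=0xce
body[6] mov  r4, r2 → r4=0xb2
body[7] sub  r4, r0, r4 → r4=0x1c
epilogue: pop r1=0xa9, sp=0xe2
r1 is callee-saved → restored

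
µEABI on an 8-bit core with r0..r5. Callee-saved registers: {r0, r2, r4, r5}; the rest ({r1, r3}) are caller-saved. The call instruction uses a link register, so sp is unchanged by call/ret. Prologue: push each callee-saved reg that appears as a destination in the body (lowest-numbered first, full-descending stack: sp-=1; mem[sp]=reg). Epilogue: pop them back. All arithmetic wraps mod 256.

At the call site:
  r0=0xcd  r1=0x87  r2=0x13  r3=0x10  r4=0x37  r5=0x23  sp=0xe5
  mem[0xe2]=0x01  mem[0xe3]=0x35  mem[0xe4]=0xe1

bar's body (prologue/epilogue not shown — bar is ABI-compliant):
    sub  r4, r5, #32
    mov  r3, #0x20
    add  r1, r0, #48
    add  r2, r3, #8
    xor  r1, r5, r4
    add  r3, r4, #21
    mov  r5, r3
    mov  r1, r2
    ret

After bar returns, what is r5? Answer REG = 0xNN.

prologue: push r2 -> mem[0xe4]=0x13, sp=0xe4
prologue: push r4 -> mem[0xe3]=0x37, sp=0xe3
prologue: push r5 -> mem[0xe2]=0x23, sp=0xe2
body[0] sub  r4, r5, #32 -> r4=0x03
body[1] mov  r3, #0x20 -> r3=0x20
body[2] add  r1, r0, #48 -> r1=0xfd
body[3] add  r2, r3, #8 -> r2=0x28
body[4] xor  r1, r5, r4 -> r1=0x20
body[5] add  r3, r4, #21 -> r3=0x18
body[6] mov  r5, r3 -> r5=0x18
body[7] mov  r1, r2 -> r1=0x28
epilogue: pop r5=0x23, sp=0xe3
epilogue: pop r4=0x37, sp=0xe4
epilogue: pop r2=0x13, sp=0xe5
r5 is callee-saved -> restored

REG = 0x23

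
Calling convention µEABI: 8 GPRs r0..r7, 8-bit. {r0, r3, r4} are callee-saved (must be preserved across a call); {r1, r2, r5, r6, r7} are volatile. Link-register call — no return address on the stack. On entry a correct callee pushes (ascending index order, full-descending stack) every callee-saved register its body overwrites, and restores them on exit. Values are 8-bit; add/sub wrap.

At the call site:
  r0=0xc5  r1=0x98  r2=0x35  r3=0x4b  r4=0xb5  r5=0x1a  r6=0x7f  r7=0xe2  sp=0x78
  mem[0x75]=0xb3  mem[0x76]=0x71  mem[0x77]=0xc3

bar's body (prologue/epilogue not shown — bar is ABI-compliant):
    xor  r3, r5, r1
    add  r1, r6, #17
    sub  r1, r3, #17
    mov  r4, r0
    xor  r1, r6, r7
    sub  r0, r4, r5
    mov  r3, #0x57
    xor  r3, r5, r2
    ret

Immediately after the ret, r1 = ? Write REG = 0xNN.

REG = 0x9d

prologue: push r0 → mem[0x77]=0xc5, sp=0x77
prologue: push r3 → mem[0x76]=0x4b, sp=0x76
prologue: push r4 → mem[0x75]=0xb5, sp=0x75
body[0] xor  r3, r5, r1 → r3=0x82
body[1] add  r1, r6, #17 → r1=0x90
body[2] sub  r1, r3, #17 → r1=0x71
body[3] mov  r4, r0 → r4=0xc5
body[4] xor  r1, r6, r7 → r1=0x9d
body[5] sub  r0, r4, r5 → r0=0xab
body[6] mov  r3, #0x57 → r3=0x57
body[7] xor  r3, r5, r2 → r3=0x2f
epilogue: pop r4=0xb5, sp=0x76
epilogue: pop r3=0x4b, sp=0x77
epilogue: pop r0=0xc5, sp=0x78
r1 is caller-saved → body value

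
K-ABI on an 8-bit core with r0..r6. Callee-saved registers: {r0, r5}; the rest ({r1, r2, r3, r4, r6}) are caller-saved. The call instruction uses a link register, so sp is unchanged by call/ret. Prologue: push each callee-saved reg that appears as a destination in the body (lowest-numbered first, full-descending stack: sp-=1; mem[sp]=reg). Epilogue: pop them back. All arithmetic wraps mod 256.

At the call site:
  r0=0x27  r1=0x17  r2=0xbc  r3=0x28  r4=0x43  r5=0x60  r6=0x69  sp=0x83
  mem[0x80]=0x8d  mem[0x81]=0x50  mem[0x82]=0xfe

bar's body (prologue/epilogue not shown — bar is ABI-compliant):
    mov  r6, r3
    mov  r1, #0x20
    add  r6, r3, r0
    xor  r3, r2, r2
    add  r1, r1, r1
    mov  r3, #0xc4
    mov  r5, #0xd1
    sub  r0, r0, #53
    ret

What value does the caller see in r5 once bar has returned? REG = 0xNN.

REG = 0x60

prologue: push r0 → mem[0x82]=0x27, sp=0x82
prologue: push r5 → mem[0x81]=0x60, sp=0x81
body[0] mov  r6, r3 → r6=0x28
body[1] mov  r1, #0x20 → r1=0x20
body[2] add  r6, r3, r0 → r6=0x4f
body[3] xor  r3, r2, r2 → r3=0x00
body[4] add  r1, r1, r1 → r1=0x40
body[5] mov  r3, #0xc4 → r3=0xc4
body[6] mov  r5, #0xd1 → r5=0xd1
body[7] sub  r0, r0, #53 → r0=0xf2
epilogue: pop r5=0x60, sp=0x82
epilogue: pop r0=0x27, sp=0x83
r5 is callee-saved → restored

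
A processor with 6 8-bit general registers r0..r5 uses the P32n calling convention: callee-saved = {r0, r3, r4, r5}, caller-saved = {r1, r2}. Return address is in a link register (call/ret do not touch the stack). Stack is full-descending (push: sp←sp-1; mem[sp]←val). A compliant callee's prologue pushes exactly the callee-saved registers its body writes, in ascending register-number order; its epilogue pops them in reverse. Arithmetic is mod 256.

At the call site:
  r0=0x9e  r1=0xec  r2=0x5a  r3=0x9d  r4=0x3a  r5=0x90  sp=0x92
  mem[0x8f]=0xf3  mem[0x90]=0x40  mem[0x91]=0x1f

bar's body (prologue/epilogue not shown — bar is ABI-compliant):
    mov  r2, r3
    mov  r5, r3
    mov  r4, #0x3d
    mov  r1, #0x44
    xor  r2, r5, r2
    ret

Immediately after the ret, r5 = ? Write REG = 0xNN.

REG = 0x90

prologue: push r4 → mem[0x91]=0x3a, sp=0x91
prologue: push r5 → mem[0x90]=0x90, sp=0x90
body[0] mov  r2, r3 → r2=0x9d
body[1] mov  r5, r3 → r5=0x9d
body[2] mov  r4, #0x3d → r4=0x3d
body[3] mov  r1, #0x44 → r1=0x44
body[4] xor  r2, r5, r2 → r2=0x00
epilogue: pop r5=0x90, sp=0x91
epilogue: pop r4=0x3a, sp=0x92
r5 is callee-saved → restored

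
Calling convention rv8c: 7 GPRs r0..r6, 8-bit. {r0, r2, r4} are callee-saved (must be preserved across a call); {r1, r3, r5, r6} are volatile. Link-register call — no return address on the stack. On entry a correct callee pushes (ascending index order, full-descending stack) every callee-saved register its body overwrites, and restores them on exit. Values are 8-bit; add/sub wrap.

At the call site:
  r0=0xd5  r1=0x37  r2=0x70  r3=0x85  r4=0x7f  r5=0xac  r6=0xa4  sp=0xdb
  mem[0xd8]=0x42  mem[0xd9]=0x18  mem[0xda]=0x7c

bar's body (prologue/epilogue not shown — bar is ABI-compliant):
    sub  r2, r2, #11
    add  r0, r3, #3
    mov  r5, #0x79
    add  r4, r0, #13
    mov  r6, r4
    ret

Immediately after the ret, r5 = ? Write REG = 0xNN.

prologue: push r0 → mem[0xda]=0xd5, sp=0xda
prologue: push r2 → mem[0xd9]=0x70, sp=0xd9
prologue: push r4 → mem[0xd8]=0x7f, sp=0xd8
body[0] sub  r2, r2, #11 → r2=0x65
body[1] add  r0, r3, #3 → r0=0x88
body[2] mov  r5, #0x79 → r5=0x79
body[3] add  r4, r0, #13 → r4=0x95
body[4] mov  r6, r4 → r6=0x95
epilogue: pop r4=0x7f, sp=0xd9
epilogue: pop r2=0x70, sp=0xda
epilogue: pop r0=0xd5, sp=0xdb
r5 is caller-saved → body value

REG = 0x79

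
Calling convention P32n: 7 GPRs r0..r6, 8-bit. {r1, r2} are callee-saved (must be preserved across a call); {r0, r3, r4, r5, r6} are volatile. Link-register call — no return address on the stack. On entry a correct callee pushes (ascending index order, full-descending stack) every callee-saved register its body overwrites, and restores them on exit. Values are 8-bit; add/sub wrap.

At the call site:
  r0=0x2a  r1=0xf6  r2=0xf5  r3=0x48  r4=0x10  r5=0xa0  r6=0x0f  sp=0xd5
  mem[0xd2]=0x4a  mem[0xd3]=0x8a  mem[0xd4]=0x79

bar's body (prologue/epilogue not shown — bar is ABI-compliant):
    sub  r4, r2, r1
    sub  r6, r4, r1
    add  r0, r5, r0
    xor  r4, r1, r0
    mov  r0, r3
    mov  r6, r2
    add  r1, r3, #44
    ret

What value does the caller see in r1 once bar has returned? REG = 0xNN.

REG = 0xf6

prologue: push r1 -> mem[0xd4]=0xf6, sp=0xd4
body[0] sub  r4, r2, r1 -> r4=0xff
body[1] sub  r6, r4, r1 -> r6=0x09
body[2] add  r0, r5, r0 -> r0=0xca
body[3] xor  r4, r1, r0 -> r4=0x3c
body[4] mov  r0, r3 -> r0=0x48
body[5] mov  r6, r2 -> r6=0xf5
body[6] add  r1, r3, #44 -> r1=0x74
epilogue: pop r1=0xf6, sp=0xd5
r1 is callee-saved -> restored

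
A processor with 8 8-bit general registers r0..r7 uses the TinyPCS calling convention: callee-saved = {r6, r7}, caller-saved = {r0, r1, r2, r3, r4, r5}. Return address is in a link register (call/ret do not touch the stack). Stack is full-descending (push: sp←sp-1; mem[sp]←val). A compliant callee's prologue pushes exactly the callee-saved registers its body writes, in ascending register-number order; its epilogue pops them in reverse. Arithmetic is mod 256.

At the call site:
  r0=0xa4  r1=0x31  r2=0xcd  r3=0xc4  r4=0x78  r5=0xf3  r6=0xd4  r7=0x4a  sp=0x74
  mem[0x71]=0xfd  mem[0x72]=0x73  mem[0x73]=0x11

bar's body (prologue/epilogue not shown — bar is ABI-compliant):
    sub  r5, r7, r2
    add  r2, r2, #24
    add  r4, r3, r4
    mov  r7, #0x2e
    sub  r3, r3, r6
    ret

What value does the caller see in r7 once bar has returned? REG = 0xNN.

REG = 0x4a

prologue: push r7 → mem[0x73]=0x4a, sp=0x73
body[0] sub  r5, r7, r2 → r5=0x7d
body[1] add  r2, r2, #24 → r2=0xe5
body[2] add  r4, r3, r4 → r4=0x3c
body[3] mov  r7, #0x2e → r7=0x2e
body[4] sub  r3, r3, r6 → r3=0xf0
epilogue: pop r7=0x4a, sp=0x74
r7 is callee-saved → restored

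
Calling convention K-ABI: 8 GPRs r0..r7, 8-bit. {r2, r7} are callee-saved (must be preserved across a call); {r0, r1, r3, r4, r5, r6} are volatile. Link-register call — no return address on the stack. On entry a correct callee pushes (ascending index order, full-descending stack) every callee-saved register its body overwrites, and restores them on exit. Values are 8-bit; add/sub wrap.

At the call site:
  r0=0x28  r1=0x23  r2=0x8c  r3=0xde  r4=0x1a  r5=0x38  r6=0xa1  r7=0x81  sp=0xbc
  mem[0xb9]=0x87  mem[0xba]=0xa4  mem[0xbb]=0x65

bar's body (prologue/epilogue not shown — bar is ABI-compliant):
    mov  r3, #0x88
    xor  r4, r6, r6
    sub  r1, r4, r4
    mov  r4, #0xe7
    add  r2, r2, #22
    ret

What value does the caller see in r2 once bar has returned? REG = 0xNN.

prologue: push r2 → mem[0xbb]=0x8c, sp=0xbb
body[0] mov  r3, #0x88 → r3=0x88
body[1] xor  r4, r6, r6 → r4=0x00
body[2] sub  r1, r4, r4 → r1=0x00
body[3] mov  r4, #0xe7 → r4=0xe7
body[4] add  r2, r2, #22 → r2=0xa2
epilogue: pop r2=0x8c, sp=0xbc
r2 is callee-saved → restored

REG = 0x8c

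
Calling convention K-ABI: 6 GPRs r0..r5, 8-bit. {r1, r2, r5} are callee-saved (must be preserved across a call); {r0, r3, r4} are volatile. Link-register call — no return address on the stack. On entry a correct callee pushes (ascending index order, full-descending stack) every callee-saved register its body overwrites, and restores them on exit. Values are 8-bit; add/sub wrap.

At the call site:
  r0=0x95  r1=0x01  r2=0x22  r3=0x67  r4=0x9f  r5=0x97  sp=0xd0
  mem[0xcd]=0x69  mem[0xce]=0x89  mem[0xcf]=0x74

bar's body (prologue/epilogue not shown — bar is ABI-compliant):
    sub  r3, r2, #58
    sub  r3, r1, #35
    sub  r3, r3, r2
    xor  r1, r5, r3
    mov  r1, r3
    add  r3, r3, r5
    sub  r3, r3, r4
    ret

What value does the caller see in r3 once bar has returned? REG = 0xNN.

REG = 0xb4

prologue: push r1 -> mem[0xcf]=0x01, sp=0xcf
body[0] sub  r3, r2, #58 -> r3=0xe8
body[1] sub  r3, r1, #35 -> r3=0xde
body[2] sub  r3, r3, r2 -> r3=0xbc
body[3] xor  r1, r5, r3 -> r1=0x2b
body[4] mov  r1, r3 -> r1=0xbc
body[5] add  r3, r3, r5 -> r3=0x53
body[6] sub  r3, r3, r4 -> r3=0xb4
epilogue: pop r1=0x01, sp=0xd0
r3 is caller-saved -> body value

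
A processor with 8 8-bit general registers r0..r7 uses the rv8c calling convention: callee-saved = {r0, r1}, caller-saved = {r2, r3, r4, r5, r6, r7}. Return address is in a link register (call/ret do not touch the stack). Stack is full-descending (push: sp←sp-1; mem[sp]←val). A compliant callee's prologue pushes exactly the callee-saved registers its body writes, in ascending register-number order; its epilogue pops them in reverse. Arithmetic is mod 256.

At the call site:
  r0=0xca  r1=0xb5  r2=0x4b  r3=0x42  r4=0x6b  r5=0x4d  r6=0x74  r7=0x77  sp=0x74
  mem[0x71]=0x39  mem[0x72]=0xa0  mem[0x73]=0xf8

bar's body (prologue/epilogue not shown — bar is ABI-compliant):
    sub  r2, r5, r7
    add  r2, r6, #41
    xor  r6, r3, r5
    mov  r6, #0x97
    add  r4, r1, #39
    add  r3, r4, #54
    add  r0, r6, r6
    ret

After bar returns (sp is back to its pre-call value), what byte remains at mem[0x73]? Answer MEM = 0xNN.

MEM = 0xca

prologue: push r0 -> mem[0x73]=0xca, sp=0x73
body[0] sub  r2, r5, r7 -> r2=0xd6
body[1] add  r2, r6, #41 -> r2=0x9d
body[2] xor  r6, r3, r5 -> r6=0x0f
body[3] mov  r6, #0x97 -> r6=0x97
body[4] add  r4, r1, #39 -> r4=0xdc
body[5] add  r3, r4, #54 -> r3=0x12
body[6] add  r0, r6, r6 -> r0=0x2e
epilogue: pop r0=0xca, sp=0x74
prologue pushed ['r0'] at ['0x73']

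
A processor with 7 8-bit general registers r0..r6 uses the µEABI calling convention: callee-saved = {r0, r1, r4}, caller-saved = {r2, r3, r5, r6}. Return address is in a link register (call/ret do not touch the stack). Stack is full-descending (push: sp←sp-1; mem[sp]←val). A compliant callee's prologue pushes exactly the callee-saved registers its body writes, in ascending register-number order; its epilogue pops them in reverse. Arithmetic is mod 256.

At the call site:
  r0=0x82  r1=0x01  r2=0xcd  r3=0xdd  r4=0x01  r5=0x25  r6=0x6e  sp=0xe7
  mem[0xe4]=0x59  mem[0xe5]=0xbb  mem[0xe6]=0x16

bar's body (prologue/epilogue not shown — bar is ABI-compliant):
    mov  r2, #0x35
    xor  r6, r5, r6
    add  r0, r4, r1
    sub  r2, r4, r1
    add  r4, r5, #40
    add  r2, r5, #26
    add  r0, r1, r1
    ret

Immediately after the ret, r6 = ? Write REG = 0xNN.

REG = 0x4b

prologue: push r0 → mem[0xe6]=0x82, sp=0xe6
prologue: push r4 → mem[0xe5]=0x01, sp=0xe5
body[0] mov  r2, #0x35 → r2=0x35
body[1] xor  r6, r5, r6 → r6=0x4b
body[2] add  r0, r4, r1 → r0=0x02
body[3] sub  r2, r4, r1 → r2=0x00
body[4] add  r4, r5, #40 → r4=0x4d
body[5] add  r2, r5, #26 → r2=0x3f
body[6] add  r0, r1, r1 → r0=0x02
epilogue: pop r4=0x01, sp=0xe6
epilogue: pop r0=0x82, sp=0xe7
r6 is caller-saved → body value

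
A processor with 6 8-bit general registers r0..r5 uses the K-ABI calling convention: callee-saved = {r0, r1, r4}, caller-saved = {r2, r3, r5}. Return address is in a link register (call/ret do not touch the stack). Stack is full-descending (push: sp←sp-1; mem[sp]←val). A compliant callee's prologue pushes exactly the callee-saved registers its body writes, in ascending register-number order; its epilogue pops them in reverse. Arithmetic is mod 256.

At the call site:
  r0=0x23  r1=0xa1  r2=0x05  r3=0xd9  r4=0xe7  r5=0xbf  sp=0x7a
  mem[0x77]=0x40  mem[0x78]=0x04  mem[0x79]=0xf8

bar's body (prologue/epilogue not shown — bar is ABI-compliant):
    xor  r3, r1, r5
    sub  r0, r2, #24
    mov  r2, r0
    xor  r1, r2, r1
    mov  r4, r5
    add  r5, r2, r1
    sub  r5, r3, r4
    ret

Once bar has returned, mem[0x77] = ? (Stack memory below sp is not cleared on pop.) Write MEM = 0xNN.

MEM = 0xe7

prologue: push r0 -> mem[0x79]=0x23, sp=0x79
prologue: push r1 -> mem[0x78]=0xa1, sp=0x78
prologue: push r4 -> mem[0x77]=0xe7, sp=0x77
body[0] xor  r3, r1, r5 -> r3=0x1e
body[1] sub  r0, r2, #24 -> r0=0xed
body[2] mov  r2, r0 -> r2=0xed
body[3] xor  r1, r2, r1 -> r1=0x4c
body[4] mov  r4, r5 -> r4=0xbf
body[5] add  r5, r2, r1 -> r5=0x39
body[6] sub  r5, r3, r4 -> r5=0x5f
epilogue: pop r4=0xe7, sp=0x78
epilogue: pop r1=0xa1, sp=0x79
epilogue: pop r0=0x23, sp=0x7a
prologue pushed ['r0', 'r1', 'r4'] at ['0x79', '0x78', '0x77']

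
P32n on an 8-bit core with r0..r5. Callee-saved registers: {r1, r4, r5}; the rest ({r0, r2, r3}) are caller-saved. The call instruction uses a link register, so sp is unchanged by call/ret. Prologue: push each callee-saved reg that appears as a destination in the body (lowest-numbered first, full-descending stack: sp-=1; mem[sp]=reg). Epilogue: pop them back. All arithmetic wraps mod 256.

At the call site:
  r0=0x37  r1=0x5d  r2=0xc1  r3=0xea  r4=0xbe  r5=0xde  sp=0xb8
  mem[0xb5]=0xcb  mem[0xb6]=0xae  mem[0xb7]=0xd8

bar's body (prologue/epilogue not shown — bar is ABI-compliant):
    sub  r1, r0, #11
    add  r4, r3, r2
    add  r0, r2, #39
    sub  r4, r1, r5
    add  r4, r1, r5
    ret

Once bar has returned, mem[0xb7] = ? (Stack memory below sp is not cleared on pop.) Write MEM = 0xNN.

MEM = 0x5d

prologue: push r1 → mem[0xb7]=0x5d, sp=0xb7
prologue: push r4 → mem[0xb6]=0xbe, sp=0xb6
body[0] sub  r1, r0, #11 → r1=0x2c
body[1] add  r4, r3, r2 → r4=0xab
body[2] add  r0, r2, #39 → r0=0xe8
body[3] sub  r4, r1, r5 → r4=0x4e
body[4] add  r4, r1, r5 → r4=0x0a
epilogue: pop r4=0xbe, sp=0xb7
epilogue: pop r1=0x5d, sp=0xb8
prologue pushed ['r1', 'r4'] at ['0xb7', '0xb6']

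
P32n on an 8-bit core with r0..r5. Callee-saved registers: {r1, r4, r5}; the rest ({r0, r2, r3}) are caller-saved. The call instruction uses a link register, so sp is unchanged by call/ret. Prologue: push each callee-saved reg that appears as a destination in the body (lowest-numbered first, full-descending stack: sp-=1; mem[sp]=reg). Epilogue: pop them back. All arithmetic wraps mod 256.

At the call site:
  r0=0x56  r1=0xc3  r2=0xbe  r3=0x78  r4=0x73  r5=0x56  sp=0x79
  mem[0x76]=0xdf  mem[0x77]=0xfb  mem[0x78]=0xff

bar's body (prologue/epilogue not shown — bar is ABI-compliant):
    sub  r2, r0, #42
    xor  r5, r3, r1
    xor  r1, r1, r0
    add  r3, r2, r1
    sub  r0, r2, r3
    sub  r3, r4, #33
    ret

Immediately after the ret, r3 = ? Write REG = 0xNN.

prologue: push r1 -> mem[0x78]=0xc3, sp=0x78
prologue: push r5 -> mem[0x77]=0x56, sp=0x77
body[0] sub  r2, r0, #42 -> r2=0x2c
body[1] xor  r5, r3, r1 -> r5=0xbb
body[2] xor  r1, r1, r0 -> r1=0x95
body[3] add  r3, r2, r1 -> r3=0xc1
body[4] sub  r0, r2, r3 -> r0=0x6b
body[5] sub  r3, r4, #33 -> r3=0x52
epilogue: pop r5=0x56, sp=0x78
epilogue: pop r1=0xc3, sp=0x79
r3 is caller-saved -> body value

REG = 0x52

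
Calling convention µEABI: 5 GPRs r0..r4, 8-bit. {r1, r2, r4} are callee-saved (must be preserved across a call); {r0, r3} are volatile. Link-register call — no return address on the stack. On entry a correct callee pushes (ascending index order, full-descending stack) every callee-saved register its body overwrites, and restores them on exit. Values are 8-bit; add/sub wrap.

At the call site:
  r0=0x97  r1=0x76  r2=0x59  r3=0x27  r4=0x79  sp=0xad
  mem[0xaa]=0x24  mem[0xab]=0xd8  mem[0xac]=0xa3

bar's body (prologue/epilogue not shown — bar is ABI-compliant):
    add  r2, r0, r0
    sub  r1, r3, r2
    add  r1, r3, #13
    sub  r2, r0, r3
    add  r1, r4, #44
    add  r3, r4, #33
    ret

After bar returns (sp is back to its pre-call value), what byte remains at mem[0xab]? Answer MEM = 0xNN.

prologue: push r1 → mem[0xac]=0x76, sp=0xac
prologue: push r2 → mem[0xab]=0x59, sp=0xab
body[0] add  r2, r0, r0 → r2=0x2e
body[1] sub  r1, r3, r2 → r1=0xf9
body[2] add  r1, r3, #13 → r1=0x34
body[3] sub  r2, r0, r3 → r2=0x70
body[4] add  r1, r4, #44 → r1=0xa5
body[5] add  r3, r4, #33 → r3=0x9a
epilogue: pop r2=0x59, sp=0xac
epilogue: pop r1=0x76, sp=0xad
prologue pushed ['r1', 'r2'] at ['0xac', '0xab']

MEM = 0x59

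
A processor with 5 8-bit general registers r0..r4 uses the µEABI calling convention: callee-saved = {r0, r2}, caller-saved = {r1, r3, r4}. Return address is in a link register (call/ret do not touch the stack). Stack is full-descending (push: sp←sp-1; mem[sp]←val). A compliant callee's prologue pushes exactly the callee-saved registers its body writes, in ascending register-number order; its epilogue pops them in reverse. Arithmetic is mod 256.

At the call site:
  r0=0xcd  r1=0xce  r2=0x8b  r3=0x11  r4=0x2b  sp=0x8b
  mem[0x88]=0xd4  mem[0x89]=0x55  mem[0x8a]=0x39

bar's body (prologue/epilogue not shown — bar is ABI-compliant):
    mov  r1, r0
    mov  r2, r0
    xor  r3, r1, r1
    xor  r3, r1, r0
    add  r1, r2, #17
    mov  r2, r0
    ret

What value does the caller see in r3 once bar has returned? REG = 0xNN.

REG = 0x00

prologue: push r2 → mem[0x8a]=0x8b, sp=0x8a
body[0] mov  r1, r0 → r1=0xcd
body[1] mov  r2, r0 → r2=0xcd
body[2] xor  r3, r1, r1 → r3=0x00
body[3] xor  r3, r1, r0 → r3=0x00
body[4] add  r1, r2, #17 → r1=0xde
body[5] mov  r2, r0 → r2=0xcd
epilogue: pop r2=0x8b, sp=0x8b
r3 is caller-saved → body value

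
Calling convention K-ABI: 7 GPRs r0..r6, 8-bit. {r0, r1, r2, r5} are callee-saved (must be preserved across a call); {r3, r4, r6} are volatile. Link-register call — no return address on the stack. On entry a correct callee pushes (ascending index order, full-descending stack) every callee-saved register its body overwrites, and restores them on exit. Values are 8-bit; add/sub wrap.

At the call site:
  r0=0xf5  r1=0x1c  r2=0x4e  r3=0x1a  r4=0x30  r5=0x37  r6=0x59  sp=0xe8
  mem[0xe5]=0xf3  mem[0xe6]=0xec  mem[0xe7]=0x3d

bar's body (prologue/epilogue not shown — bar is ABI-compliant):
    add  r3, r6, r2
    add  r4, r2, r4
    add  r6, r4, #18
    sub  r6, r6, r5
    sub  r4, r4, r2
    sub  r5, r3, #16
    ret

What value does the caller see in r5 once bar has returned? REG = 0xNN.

prologue: push r5 -> mem[0xe7]=0x37, sp=0xe7
body[0] add  r3, r6, r2 -> r3=0xa7
body[1] add  r4, r2, r4 -> r4=0x7e
body[2] add  r6, r4, #18 -> r6=0x90
body[3] sub  r6, r6, r5 -> r6=0x59
body[4] sub  r4, r4, r2 -> r4=0x30
body[5] sub  r5, r3, #16 -> r5=0x97
epilogue: pop r5=0x37, sp=0xe8
r5 is callee-saved -> restored

REG = 0x37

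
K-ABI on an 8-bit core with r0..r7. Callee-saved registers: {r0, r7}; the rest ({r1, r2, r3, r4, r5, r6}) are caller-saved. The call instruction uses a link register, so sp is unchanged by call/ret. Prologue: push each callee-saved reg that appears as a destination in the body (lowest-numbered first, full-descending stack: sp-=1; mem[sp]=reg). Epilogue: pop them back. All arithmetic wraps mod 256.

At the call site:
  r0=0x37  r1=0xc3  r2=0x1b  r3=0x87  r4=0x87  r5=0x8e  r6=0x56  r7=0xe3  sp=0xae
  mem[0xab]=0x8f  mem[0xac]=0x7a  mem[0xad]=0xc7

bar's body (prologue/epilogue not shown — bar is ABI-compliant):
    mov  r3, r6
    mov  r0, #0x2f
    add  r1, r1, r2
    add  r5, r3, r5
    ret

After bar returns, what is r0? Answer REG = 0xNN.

prologue: push r0 -> mem[0xad]=0x37, sp=0xad
body[0] mov  r3, r6 -> r3=0x56
body[1] mov  r0, #0x2f -> r0=0x2f
body[2] add  r1, r1, r2 -> r1=0xde
body[3] add  r5, r3, r5 -> r5=0xe4
epilogue: pop r0=0x37, sp=0xae
r0 is callee-saved -> restored

REG = 0x37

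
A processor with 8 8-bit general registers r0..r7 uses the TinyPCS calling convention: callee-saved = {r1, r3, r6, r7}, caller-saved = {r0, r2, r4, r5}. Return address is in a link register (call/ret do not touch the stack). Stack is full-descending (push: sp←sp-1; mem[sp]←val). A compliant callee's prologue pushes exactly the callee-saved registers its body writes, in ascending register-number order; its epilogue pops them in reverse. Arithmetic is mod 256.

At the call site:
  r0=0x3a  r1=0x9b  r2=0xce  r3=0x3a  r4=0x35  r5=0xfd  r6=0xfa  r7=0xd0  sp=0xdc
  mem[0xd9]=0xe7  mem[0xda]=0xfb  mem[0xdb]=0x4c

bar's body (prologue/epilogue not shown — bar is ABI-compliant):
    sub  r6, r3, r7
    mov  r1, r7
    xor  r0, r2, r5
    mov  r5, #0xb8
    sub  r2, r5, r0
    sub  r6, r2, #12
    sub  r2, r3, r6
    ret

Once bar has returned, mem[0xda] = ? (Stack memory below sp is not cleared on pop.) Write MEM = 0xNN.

prologue: push r1 → mem[0xdb]=0x9b, sp=0xdb
prologue: push r6 → mem[0xda]=0xfa, sp=0xda
body[0] sub  r6, r3, r7 → r6=0x6a
body[1] mov  r1, r7 → r1=0xd0
body[2] xor  r0, r2, r5 → r0=0x33
body[3] mov  r5, #0xb8 → r5=0xb8
body[4] sub  r2, r5, r0 → r2=0x85
body[5] sub  r6, r2, #12 → r6=0x79
body[6] sub  r2, r3, r6 → r2=0xc1
epilogue: pop r6=0xfa, sp=0xdb
epilogue: pop r1=0x9b, sp=0xdc
prologue pushed ['r1', 'r6'] at ['0xdb', '0xda']

MEM = 0xfa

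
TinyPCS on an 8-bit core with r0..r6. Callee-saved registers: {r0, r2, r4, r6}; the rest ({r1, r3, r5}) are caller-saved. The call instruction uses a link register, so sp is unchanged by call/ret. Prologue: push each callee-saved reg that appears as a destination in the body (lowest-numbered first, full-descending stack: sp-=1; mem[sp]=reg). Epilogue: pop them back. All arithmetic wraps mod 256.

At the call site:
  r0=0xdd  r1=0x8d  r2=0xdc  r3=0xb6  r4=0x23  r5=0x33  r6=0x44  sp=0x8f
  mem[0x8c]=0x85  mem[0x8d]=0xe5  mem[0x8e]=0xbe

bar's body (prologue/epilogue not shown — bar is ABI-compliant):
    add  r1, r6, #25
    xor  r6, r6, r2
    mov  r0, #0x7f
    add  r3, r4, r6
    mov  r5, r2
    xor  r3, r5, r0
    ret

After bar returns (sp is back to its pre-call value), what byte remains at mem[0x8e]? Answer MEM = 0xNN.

MEM = 0xdd

prologue: push r0 -> mem[0x8e]=0xdd, sp=0x8e
prologue: push r6 -> mem[0x8d]=0x44, sp=0x8d
body[0] add  r1, r6, #25 -> r1=0x5d
body[1] xor  r6, r6, r2 -> r6=0x98
body[2] mov  r0, #0x7f -> r0=0x7f
body[3] add  r3, r4, r6 -> r3=0xbb
body[4] mov  r5, r2 -> r5=0xdc
body[5] xor  r3, r5, r0 -> r3=0xa3
epilogue: pop r6=0x44, sp=0x8e
epilogue: pop r0=0xdd, sp=0x8f
prologue pushed ['r0', 'r6'] at ['0x8e', '0x8d']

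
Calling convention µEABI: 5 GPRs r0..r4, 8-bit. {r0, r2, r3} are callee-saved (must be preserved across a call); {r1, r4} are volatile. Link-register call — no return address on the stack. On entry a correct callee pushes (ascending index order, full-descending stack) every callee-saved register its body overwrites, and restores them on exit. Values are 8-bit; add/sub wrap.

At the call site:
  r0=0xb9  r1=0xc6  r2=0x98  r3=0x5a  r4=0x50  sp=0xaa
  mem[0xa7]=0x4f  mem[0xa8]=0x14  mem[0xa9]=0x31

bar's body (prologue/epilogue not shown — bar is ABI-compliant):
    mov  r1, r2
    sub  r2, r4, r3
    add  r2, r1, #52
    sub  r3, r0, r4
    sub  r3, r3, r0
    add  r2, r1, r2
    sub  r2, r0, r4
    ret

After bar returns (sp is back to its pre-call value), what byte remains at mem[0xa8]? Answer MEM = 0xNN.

MEM = 0x5a

prologue: push r2 -> mem[0xa9]=0x98, sp=0xa9
prologue: push r3 -> mem[0xa8]=0x5a, sp=0xa8
body[0] mov  r1, r2 -> r1=0x98
body[1] sub  r2, r4, r3 -> r2=0xf6
body[2] add  r2, r1, #52 -> r2=0xcc
body[3] sub  r3, r0, r4 -> r3=0x69
body[4] sub  r3, r3, r0 -> r3=0xb0
body[5] add  r2, r1, r2 -> r2=0x64
body[6] sub  r2, r0, r4 -> r2=0x69
epilogue: pop r3=0x5a, sp=0xa9
epilogue: pop r2=0x98, sp=0xaa
prologue pushed ['r2', 'r3'] at ['0xa9', '0xa8']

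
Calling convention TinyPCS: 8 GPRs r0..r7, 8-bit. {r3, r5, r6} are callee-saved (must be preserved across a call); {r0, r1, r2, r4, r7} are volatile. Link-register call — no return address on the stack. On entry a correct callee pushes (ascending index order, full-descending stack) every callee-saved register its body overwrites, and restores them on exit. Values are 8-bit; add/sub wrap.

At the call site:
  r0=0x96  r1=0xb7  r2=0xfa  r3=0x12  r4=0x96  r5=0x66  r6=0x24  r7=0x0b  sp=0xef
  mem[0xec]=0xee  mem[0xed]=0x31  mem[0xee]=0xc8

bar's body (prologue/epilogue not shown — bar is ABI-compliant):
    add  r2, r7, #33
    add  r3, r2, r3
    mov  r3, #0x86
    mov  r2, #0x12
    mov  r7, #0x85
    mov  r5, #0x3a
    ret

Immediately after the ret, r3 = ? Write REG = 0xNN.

prologue: push r3 -> mem[0xee]=0x12, sp=0xee
prologue: push r5 -> mem[0xed]=0x66, sp=0xed
body[0] add  r2, r7, #33 -> r2=0x2c
body[1] add  r3, r2, r3 -> r3=0x3e
body[2] mov  r3, #0x86 -> r3=0x86
body[3] mov  r2, #0x12 -> r2=0x12
body[4] mov  r7, #0x85 -> r7=0x85
body[5] mov  r5, #0x3a -> r5=0x3a
epilogue: pop r5=0x66, sp=0xee
epilogue: pop r3=0x12, sp=0xef
r3 is callee-saved -> restored

REG = 0x12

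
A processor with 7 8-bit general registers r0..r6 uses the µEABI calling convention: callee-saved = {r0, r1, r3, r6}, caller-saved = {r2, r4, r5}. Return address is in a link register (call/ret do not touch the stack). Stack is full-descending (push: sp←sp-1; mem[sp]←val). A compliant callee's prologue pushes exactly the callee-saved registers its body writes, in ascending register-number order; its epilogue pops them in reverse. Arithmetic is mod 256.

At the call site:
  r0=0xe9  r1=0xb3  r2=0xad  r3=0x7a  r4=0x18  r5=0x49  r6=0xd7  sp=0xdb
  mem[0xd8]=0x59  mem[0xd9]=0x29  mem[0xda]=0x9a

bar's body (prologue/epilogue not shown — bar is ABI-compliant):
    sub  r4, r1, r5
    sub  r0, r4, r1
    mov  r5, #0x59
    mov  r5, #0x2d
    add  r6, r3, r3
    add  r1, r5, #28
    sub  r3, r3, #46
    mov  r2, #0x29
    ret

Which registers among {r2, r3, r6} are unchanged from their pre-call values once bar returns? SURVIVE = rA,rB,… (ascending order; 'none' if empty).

SURVIVE = r3,r6

prologue: push r0 -> mem[0xda]=0xe9, sp=0xda
prologue: push r1 -> mem[0xd9]=0xb3, sp=0xd9
prologue: push r3 -> mem[0xd8]=0x7a, sp=0xd8
prologue: push r6 -> mem[0xd7]=0xd7, sp=0xd7
body[0] sub  r4, r1, r5 -> r4=0x6a
body[1] sub  r0, r4, r1 -> r0=0xb7
body[2] mov  r5, #0x59 -> r5=0x59
body[3] mov  r5, #0x2d -> r5=0x2d
body[4] add  r6, r3, r3 -> r6=0xf4
body[5] add  r1, r5, #28 -> r1=0x49
body[6] sub  r3, r3, #46 -> r3=0x4c
body[7] mov  r2, #0x29 -> r2=0x29
epilogue: pop r6=0xd7, sp=0xd8
epilogue: pop r3=0x7a, sp=0xd9
epilogue: pop r1=0xb3, sp=0xda
epilogue: pop r0=0xe9, sp=0xdb
r2: caller-saved, written=True
r3: callee-saved, written=True
r6: callee-saved, written=True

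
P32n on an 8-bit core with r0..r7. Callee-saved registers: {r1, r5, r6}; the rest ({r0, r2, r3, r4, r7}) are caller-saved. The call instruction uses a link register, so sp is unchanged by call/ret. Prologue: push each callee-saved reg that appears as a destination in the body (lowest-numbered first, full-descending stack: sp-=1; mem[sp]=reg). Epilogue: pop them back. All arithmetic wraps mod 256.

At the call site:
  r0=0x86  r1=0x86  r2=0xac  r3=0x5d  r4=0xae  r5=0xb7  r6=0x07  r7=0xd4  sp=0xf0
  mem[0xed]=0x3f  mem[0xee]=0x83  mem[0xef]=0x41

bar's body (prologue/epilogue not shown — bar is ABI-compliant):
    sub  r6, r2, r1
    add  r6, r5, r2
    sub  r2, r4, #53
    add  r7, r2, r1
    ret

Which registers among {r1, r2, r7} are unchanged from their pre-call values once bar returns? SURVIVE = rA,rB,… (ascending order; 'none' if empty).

SURVIVE = r1

prologue: push r6 -> mem[0xef]=0x07, sp=0xef
body[0] sub  r6, r2, r1 -> r6=0x26
body[1] add  r6, r5, r2 -> r6=0x63
body[2] sub  r2, r4, #53 -> r2=0x79
body[3] add  r7, r2, r1 -> r7=0xff
epilogue: pop r6=0x07, sp=0xf0
r1: callee-saved, written=False
r2: caller-saved, written=True
r7: caller-saved, written=True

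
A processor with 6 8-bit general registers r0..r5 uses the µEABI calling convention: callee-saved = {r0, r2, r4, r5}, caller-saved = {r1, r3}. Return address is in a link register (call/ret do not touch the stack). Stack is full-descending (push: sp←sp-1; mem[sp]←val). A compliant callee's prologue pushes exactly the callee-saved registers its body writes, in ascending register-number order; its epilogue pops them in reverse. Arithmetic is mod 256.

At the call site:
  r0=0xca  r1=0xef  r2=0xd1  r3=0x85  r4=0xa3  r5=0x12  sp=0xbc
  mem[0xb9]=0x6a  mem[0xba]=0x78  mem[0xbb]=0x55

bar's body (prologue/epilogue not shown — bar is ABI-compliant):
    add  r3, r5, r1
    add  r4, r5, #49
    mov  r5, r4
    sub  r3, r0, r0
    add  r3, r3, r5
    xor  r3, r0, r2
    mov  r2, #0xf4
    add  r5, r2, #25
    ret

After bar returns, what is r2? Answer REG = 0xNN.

REG = 0xd1

prologue: push r2 -> mem[0xbb]=0xd1, sp=0xbb
prologue: push r4 -> mem[0xba]=0xa3, sp=0xba
prologue: push r5 -> mem[0xb9]=0x12, sp=0xb9
body[0] add  r3, r5, r1 -> r3=0x01
body[1] add  r4, r5, #49 -> r4=0x43
body[2] mov  r5, r4 -> r5=0x43
body[3] sub  r3, r0, r0 -> r3=0x00
body[4] add  r3, r3, r5 -> r3=0x43
body[5] xor  r3, r0, r2 -> r3=0x1b
body[6] mov  r2, #0xf4 -> r2=0xf4
body[7] add  r5, r2, #25 -> r5=0x0d
epilogue: pop r5=0x12, sp=0xba
epilogue: pop r4=0xa3, sp=0xbb
epilogue: pop r2=0xd1, sp=0xbc
r2 is callee-saved -> restored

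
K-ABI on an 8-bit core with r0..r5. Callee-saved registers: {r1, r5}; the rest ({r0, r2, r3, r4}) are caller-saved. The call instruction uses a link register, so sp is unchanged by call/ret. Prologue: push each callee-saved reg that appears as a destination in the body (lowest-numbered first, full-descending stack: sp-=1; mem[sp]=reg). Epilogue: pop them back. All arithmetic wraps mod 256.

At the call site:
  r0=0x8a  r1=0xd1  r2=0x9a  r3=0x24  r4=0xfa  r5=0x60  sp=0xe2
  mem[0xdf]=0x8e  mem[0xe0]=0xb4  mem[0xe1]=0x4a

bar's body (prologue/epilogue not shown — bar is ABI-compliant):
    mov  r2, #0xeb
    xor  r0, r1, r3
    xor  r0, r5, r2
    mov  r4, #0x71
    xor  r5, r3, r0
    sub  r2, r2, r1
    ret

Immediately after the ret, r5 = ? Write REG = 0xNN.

REG = 0x60

prologue: push r5 -> mem[0xe1]=0x60, sp=0xe1
body[0] mov  r2, #0xeb -> r2=0xeb
body[1] xor  r0, r1, r3 -> r0=0xf5
body[2] xor  r0, r5, r2 -> r0=0x8b
body[3] mov  r4, #0x71 -> r4=0x71
body[4] xor  r5, r3, r0 -> r5=0xaf
body[5] sub  r2, r2, r1 -> r2=0x1a
epilogue: pop r5=0x60, sp=0xe2
r5 is callee-saved -> restored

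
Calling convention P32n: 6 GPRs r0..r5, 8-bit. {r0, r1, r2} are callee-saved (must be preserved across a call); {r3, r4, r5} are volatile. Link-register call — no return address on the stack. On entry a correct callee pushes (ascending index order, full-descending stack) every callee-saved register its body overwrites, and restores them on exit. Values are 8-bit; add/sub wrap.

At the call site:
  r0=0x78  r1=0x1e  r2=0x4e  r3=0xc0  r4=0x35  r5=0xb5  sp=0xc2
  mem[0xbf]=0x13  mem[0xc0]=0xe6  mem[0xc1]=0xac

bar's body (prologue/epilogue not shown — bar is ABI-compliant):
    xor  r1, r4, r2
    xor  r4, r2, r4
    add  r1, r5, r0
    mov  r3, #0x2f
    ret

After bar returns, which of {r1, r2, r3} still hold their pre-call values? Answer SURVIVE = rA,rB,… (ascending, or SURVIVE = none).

SURVIVE = r1,r2

prologue: push r1 -> mem[0xc1]=0x1e, sp=0xc1
body[0] xor  r1, r4, r2 -> r1=0x7b
body[1] xor  r4, r2, r4 -> r4=0x7b
body[2] add  r1, r5, r0 -> r1=0x2d
body[3] mov  r3, #0x2f -> r3=0x2f
epilogue: pop r1=0x1e, sp=0xc2
r1: callee-saved, written=True
r2: callee-saved, written=False
r3: caller-saved, written=True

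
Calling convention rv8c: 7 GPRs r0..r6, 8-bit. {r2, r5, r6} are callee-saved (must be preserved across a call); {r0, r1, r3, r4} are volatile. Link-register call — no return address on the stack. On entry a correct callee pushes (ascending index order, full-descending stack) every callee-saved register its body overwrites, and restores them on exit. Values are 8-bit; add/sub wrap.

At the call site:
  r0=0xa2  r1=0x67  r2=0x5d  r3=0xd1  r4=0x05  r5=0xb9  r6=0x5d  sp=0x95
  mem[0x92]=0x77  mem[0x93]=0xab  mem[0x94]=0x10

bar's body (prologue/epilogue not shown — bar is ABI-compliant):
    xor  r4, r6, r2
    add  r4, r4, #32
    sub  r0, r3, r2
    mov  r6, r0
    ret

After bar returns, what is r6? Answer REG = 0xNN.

prologue: push r6 -> mem[0x94]=0x5d, sp=0x94
body[0] xor  r4, r6, r2 -> r4=0x00
body[1] add  r4, r4, #32 -> r4=0x20
body[2] sub  r0, r3, r2 -> r0=0x74
body[3] mov  r6, r0 -> r6=0x74
epilogue: pop r6=0x5d, sp=0x95
r6 is callee-saved -> restored

REG = 0x5d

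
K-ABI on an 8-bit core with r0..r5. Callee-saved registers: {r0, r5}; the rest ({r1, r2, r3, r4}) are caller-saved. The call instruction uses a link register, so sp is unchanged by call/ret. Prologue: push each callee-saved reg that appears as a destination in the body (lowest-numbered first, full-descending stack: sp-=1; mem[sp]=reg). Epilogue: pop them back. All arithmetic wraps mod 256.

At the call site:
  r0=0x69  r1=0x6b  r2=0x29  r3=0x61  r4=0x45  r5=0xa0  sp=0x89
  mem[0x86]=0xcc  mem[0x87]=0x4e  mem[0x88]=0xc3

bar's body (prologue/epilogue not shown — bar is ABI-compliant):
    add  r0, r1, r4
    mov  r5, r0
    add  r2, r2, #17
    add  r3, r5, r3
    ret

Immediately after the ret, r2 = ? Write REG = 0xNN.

REG = 0x3a

prologue: push r0 -> mem[0x88]=0x69, sp=0x88
prologue: push r5 -> mem[0x87]=0xa0, sp=0x87
body[0] add  r0, r1, r4 -> r0=0xb0
body[1] mov  r5, r0 -> r5=0xb0
body[2] add  r2, r2, #17 -> r2=0x3a
body[3] add  r3, r5, r3 -> r3=0x11
epilogue: pop r5=0xa0, sp=0x88
epilogue: pop r0=0x69, sp=0x89
r2 is caller-saved -> body value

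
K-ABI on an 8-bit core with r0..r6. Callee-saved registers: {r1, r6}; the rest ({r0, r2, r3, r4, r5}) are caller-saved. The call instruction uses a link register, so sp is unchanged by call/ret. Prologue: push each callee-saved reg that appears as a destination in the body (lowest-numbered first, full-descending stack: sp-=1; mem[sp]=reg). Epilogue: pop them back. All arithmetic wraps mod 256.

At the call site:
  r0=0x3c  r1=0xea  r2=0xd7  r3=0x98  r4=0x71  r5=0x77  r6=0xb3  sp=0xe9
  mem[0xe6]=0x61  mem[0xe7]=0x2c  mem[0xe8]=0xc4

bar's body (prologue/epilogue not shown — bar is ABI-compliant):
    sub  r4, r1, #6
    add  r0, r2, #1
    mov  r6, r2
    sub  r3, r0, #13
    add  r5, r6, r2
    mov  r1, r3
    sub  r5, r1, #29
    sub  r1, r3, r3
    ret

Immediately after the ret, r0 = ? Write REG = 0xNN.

prologue: push r1 -> mem[0xe8]=0xea, sp=0xe8
prologue: push r6 -> mem[0xe7]=0xb3, sp=0xe7
body[0] sub  r4, r1, #6 -> r4=0xe4
body[1] add  r0, r2, #1 -> r0=0xd8
body[2] mov  r6, r2 -> r6=0xd7
body[3] sub  r3, r0, #13 -> r3=0xcb
body[4] add  r5, r6, r2 -> r5=0xae
body[5] mov  r1, r3 -> r1=0xcb
body[6] sub  r5, r1, #29 -> r5=0xae
body[7] sub  r1, r3, r3 -> r1=0x00
epilogue: pop r6=0xb3, sp=0xe8
epilogue: pop r1=0xea, sp=0xe9
r0 is caller-saved -> body value

REG = 0xd8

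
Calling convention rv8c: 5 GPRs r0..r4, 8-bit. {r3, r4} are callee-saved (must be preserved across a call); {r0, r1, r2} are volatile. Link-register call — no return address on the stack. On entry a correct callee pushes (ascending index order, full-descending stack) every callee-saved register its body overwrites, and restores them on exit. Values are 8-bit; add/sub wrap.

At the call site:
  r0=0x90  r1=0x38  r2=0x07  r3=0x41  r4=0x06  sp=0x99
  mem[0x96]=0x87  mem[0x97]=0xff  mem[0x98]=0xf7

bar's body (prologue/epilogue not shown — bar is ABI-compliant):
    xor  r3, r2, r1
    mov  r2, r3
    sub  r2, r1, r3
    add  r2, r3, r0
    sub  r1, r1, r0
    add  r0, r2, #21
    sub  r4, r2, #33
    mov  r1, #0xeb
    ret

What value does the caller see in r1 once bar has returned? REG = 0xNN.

prologue: push r3 -> mem[0x98]=0x41, sp=0x98
prologue: push r4 -> mem[0x97]=0x06, sp=0x97
body[0] xor  r3, r2, r1 -> r3=0x3f
body[1] mov  r2, r3 -> r2=0x3f
body[2] sub  r2, r1, r3 -> r2=0xf9
body[3] add  r2, r3, r0 -> r2=0xcf
body[4] sub  r1, r1, r0 -> r1=0xa8
body[5] add  r0, r2, #21 -> r0=0xe4
body[6] sub  r4, r2, #33 -> r4=0xae
body[7] mov  r1, #0xeb -> r1=0xeb
epilogue: pop r4=0x06, sp=0x98
epilogue: pop r3=0x41, sp=0x99
r1 is caller-saved -> body value

REG = 0xeb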